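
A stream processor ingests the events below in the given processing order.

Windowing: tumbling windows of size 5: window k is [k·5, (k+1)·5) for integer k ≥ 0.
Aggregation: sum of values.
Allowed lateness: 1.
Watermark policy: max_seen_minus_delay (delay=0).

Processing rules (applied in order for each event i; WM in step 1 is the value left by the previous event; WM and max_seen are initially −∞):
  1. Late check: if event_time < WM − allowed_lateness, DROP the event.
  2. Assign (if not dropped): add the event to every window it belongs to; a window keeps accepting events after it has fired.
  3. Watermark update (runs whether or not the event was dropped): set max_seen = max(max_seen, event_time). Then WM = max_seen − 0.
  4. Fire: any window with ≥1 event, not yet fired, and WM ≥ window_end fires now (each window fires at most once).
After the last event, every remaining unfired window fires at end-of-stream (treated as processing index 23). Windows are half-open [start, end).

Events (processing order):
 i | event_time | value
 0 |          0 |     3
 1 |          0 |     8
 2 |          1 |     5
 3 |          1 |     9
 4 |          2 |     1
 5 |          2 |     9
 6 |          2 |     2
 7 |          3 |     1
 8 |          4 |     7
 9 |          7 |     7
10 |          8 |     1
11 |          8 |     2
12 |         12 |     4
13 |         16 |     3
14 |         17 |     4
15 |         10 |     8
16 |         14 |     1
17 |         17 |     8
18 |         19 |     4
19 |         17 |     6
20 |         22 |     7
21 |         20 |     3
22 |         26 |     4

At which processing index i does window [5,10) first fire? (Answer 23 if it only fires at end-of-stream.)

i=0 t=0 v=3: → [0,5); WM=0
i=1 t=0 v=8: → [0,5); WM=0
i=2 t=1 v=5: → [0,5); WM=1
i=3 t=1 v=9: → [0,5); WM=1
i=4 t=2 v=1: → [0,5); WM=2
i=5 t=2 v=9: → [0,5); WM=2
i=6 t=2 v=2: → [0,5); WM=2
i=7 t=3 v=1: → [0,5); WM=3
i=8 t=4 v=7: → [0,5); WM=4
i=9 t=7 v=7: → [5,10); WM=7; [0,5) fires=45
i=10 t=8 v=1: → [5,10); WM=8
i=11 t=8 v=2: → [5,10); WM=8
i=12 t=12 v=4: → [10,15); WM=12; [5,10) fires=10
i=13 t=16 v=3: → [15,20); WM=16; [10,15) fires=4
i=14 t=17 v=4: → [15,20); WM=17
i=15 t=10 v=8: DROP (t<17-1); WM=17
i=16 t=14 v=1: DROP (t<17-1); WM=17
i=17 t=17 v=8: → [15,20); WM=17
i=18 t=19 v=4: → [15,20); WM=19
i=19 t=17 v=6: DROP (t<19-1); WM=19
i=20 t=22 v=7: → [20,25); WM=22; [15,20) fires=19
i=21 t=20 v=3: DROP (t<22-1); WM=22
i=22 t=26 v=4: → [25,30); WM=26; [20,25) fires=7

12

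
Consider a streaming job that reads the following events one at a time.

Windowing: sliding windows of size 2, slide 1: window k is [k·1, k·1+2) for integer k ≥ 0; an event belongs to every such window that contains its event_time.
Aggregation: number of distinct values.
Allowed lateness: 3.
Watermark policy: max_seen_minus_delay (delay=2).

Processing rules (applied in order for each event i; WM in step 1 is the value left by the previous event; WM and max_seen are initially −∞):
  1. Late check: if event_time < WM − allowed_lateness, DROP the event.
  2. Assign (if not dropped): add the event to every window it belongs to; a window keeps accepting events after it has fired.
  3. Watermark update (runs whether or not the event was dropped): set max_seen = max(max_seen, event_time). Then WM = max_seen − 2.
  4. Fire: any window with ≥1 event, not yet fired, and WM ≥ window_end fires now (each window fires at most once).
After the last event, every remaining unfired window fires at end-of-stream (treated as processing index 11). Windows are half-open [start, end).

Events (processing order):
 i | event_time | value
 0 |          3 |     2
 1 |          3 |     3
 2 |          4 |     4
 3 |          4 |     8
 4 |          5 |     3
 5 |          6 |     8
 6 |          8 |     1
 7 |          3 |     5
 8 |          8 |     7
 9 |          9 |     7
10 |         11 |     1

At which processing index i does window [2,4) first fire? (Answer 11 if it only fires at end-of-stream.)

5

i=0 t=3 v=2: → [3,5),[2,4); WM=1
i=1 t=3 v=3: → [3,5),[2,4); WM=1
i=2 t=4 v=4: → [4,6),[3,5); WM=2
i=3 t=4 v=8: → [4,6),[3,5); WM=2
i=4 t=5 v=3: → [5,7),[4,6); WM=3
i=5 t=6 v=8: → [6,8),[5,7); WM=4; [2,4) fires=2
i=6 t=8 v=1: → [8,10),[7,9); WM=6; [3,5) fires=4 [4,6) fires=3
i=7 t=3 v=5: → [3,5),[2,4); WM=6
i=8 t=8 v=7: → [8,10),[7,9); WM=6
i=9 t=9 v=7: → [9,11),[8,10); WM=7; [5,7) fires=2
i=10 t=11 v=1: → [11,13),[10,12); WM=9; [6,8) fires=1 [7,9) fires=2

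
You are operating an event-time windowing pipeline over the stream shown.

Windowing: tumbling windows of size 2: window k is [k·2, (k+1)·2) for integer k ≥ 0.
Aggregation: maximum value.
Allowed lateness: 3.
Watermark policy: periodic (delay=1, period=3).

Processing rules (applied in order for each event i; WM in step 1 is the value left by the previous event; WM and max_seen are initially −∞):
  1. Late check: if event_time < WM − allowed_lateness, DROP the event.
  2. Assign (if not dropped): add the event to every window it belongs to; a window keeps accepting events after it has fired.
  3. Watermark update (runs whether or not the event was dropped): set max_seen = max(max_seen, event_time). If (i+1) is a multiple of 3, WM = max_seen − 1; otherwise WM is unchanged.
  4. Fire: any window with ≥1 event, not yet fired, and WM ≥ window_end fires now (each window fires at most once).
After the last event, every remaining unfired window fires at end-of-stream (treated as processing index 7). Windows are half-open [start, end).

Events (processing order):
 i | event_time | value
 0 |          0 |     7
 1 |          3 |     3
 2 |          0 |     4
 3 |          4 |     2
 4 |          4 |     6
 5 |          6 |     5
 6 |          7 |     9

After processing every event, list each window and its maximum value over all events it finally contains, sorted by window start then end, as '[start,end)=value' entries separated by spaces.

[0,2)=7 [2,4)=3 [4,6)=6 [6,8)=9

i=0 t=0 v=7: → [0,2); WM=−∞
i=1 t=3 v=3: → [2,4); WM=−∞
i=2 t=0 v=4: → [0,2); WM=2; [0,2) fires=7
i=3 t=4 v=2: → [4,6); WM=2
i=4 t=4 v=6: → [4,6); WM=2
i=5 t=6 v=5: → [6,8); WM=5; [2,4) fires=3
i=6 t=7 v=9: → [6,8); WM=5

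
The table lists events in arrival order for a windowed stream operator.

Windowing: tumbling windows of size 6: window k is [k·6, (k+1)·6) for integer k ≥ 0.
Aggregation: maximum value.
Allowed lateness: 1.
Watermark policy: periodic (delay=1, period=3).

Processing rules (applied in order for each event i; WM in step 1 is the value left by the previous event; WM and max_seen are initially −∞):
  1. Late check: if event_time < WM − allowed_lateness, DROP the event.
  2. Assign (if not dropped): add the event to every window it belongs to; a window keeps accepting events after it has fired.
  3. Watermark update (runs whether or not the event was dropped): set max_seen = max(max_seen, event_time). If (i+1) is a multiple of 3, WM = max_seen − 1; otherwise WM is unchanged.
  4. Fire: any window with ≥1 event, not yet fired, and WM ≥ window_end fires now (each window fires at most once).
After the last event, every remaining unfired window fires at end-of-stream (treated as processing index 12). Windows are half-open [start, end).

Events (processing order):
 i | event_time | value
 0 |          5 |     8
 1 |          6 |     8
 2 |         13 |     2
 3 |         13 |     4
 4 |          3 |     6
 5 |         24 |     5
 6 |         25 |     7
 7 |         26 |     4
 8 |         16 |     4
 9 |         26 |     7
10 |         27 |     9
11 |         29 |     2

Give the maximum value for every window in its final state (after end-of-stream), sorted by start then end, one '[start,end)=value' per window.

[0,6)=8 [6,12)=8 [12,18)=4 [24,30)=9

i=0 t=5 v=8: → [0,6); WM=−∞
i=1 t=6 v=8: → [6,12); WM=−∞
i=2 t=13 v=2: → [12,18); WM=12; [0,6) fires=8 [6,12) fires=8
i=3 t=13 v=4: → [12,18); WM=12
i=4 t=3 v=6: DROP (t<12-1); WM=12
i=5 t=24 v=5: → [24,30); WM=23; [12,18) fires=4
i=6 t=25 v=7: → [24,30); WM=23
i=7 t=26 v=4: → [24,30); WM=23
i=8 t=16 v=4: DROP (t<23-1); WM=25
i=9 t=26 v=7: → [24,30); WM=25
i=10 t=27 v=9: → [24,30); WM=25
i=11 t=29 v=2: → [24,30); WM=28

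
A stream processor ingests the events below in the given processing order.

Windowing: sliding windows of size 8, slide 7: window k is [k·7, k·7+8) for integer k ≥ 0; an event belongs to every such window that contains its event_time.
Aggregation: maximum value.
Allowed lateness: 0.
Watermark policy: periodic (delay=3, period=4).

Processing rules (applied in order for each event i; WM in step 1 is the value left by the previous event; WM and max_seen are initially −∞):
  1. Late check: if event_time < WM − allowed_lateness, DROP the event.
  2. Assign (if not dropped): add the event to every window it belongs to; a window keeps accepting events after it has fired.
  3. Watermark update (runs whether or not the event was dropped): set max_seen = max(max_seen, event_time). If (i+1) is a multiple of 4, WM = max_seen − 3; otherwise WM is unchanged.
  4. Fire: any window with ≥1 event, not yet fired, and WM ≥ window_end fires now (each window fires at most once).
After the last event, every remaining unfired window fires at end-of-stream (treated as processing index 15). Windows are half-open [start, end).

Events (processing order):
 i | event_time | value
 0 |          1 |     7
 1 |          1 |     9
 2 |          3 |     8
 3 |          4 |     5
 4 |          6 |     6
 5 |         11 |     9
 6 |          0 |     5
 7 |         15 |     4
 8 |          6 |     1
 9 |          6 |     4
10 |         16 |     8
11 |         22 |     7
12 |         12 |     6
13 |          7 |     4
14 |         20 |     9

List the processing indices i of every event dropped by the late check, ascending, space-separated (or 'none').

6 8 9 12 13

i=0 t=1 v=7: → [0,8); WM=−∞
i=1 t=1 v=9: → [0,8); WM=−∞
i=2 t=3 v=8: → [0,8); WM=−∞
i=3 t=4 v=5: → [0,8); WM=1
i=4 t=6 v=6: → [0,8); WM=1
i=5 t=11 v=9: → [7,15); WM=1
i=6 t=0 v=5: DROP (t<1-0); WM=1
i=7 t=15 v=4: → [14,22); WM=12; [0,8) fires=9
i=8 t=6 v=1: DROP (t<12-0); WM=12
i=9 t=6 v=4: DROP (t<12-0); WM=12
i=10 t=16 v=8: → [14,22); WM=12
i=11 t=22 v=7: → [21,29); WM=19; [7,15) fires=9
i=12 t=12 v=6: DROP (t<19-0); WM=19
i=13 t=7 v=4: DROP (t<19-0); WM=19
i=14 t=20 v=9: → [14,22); WM=19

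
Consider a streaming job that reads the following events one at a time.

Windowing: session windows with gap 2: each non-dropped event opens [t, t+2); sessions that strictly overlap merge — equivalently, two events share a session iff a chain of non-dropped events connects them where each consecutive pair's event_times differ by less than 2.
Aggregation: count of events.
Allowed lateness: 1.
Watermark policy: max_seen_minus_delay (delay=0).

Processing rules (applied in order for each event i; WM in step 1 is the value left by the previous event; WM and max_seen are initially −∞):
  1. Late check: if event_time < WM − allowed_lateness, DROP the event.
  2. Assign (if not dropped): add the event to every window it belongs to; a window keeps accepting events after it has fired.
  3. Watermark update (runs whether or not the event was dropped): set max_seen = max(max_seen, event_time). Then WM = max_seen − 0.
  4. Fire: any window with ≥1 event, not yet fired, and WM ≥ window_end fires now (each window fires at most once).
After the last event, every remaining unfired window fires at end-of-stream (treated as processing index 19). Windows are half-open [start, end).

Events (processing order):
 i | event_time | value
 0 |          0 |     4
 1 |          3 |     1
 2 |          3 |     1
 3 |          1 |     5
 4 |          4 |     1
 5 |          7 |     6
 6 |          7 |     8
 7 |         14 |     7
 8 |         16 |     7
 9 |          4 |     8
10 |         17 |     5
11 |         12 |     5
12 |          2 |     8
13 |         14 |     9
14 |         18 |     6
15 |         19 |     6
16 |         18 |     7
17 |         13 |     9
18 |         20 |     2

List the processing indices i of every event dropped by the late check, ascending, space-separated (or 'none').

i=0 t=0 v=4: → [0,2); WM=0
i=1 t=3 v=1: → [3,5); WM=3
i=2 t=3 v=1: → [3,5); WM=3
i=3 t=1 v=5: DROP (t<3-1); WM=3
i=4 t=4 v=1: → [3,6); WM=4
i=5 t=7 v=6: → [7,9); WM=7
i=6 t=7 v=8: → [7,9); WM=7
i=7 t=14 v=7: → [14,16); WM=14
i=8 t=16 v=7: → [16,18); WM=16
i=9 t=4 v=8: DROP (t<16-1); WM=16
i=10 t=17 v=5: → [16,19); WM=17
i=11 t=12 v=5: DROP (t<17-1); WM=17
i=12 t=2 v=8: DROP (t<17-1); WM=17
i=13 t=14 v=9: DROP (t<17-1); WM=17
i=14 t=18 v=6: → [16,20); WM=18
i=15 t=19 v=6: → [16,21); WM=19
i=16 t=18 v=7: → [16,21); WM=19
i=17 t=13 v=9: DROP (t<19-1); WM=19
i=18 t=20 v=2: → [16,22); WM=20

3 9 11 12 13 17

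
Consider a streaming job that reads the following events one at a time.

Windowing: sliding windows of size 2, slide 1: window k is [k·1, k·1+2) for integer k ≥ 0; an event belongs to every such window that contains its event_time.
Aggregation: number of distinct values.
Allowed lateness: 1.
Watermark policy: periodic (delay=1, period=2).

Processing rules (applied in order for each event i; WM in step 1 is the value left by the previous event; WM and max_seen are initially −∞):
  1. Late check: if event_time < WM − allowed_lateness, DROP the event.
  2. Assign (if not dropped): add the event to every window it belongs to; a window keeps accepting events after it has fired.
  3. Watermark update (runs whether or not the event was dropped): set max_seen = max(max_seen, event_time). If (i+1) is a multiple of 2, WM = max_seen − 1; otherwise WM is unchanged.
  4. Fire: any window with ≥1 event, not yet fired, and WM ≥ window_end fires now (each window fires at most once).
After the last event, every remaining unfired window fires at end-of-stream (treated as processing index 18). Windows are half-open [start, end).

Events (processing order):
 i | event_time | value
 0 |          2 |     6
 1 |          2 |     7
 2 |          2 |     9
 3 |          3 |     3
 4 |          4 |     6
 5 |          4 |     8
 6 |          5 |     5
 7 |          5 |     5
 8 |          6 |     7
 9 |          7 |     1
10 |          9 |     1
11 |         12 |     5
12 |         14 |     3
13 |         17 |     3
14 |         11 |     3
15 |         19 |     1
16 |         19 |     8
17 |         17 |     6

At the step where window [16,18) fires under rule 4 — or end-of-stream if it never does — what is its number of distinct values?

i=0 t=2 v=6: → [2,4),[1,3); WM=−∞
i=1 t=2 v=7: → [2,4),[1,3); WM=1
i=2 t=2 v=9: → [2,4),[1,3); WM=1
i=3 t=3 v=3: → [3,5),[2,4); WM=2
i=4 t=4 v=6: → [4,6),[3,5); WM=2
i=5 t=4 v=8: → [4,6),[3,5); WM=3; [1,3) fires=3
i=6 t=5 v=5: → [5,7),[4,6); WM=3
i=7 t=5 v=5: → [5,7),[4,6); WM=4; [2,4) fires=4
i=8 t=6 v=7: → [6,8),[5,7); WM=4
i=9 t=7 v=1: → [7,9),[6,8); WM=6; [3,5) fires=3 [4,6) fires=3
i=10 t=9 v=1: → [9,11),[8,10); WM=6
i=11 t=12 v=5: → [12,14),[11,13); WM=11; [5,7) fires=2 [6,8) fires=2 [7,9) fires=1 [8,10) fires=1 [9,11) fires=1
i=12 t=14 v=3: → [14,16),[13,15); WM=11
i=13 t=17 v=3: → [17,19),[16,18); WM=16; [11,13) fires=1 [12,14) fires=1 [13,15) fires=1 [14,16) fires=1
i=14 t=11 v=3: DROP (t<16-1); WM=16
i=15 t=19 v=1: → [19,21),[18,20); WM=18; [16,18) fires=1
i=16 t=19 v=8: → [19,21),[18,20); WM=18
i=17 t=17 v=6: → [17,19),[16,18); WM=18

1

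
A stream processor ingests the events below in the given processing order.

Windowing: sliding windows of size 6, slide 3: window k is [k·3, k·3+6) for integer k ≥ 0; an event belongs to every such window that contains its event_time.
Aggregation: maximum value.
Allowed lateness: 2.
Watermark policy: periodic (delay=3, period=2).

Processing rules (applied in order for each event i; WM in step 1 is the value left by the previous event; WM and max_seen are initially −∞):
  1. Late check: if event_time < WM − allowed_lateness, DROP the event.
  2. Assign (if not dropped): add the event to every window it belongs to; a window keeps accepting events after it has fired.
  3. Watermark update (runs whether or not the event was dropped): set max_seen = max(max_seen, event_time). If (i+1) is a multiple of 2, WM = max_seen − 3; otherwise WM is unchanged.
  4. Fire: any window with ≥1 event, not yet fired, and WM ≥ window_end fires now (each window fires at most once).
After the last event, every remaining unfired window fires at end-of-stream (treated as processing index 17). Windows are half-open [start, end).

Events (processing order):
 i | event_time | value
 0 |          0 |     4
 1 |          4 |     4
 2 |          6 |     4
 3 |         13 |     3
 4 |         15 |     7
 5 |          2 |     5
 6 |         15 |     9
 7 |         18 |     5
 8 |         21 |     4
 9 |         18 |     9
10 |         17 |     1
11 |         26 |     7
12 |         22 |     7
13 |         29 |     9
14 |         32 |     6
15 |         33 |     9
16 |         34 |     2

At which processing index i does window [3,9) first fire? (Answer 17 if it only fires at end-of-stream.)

i=0 t=0 v=4: → [0,6); WM=−∞
i=1 t=4 v=4: → [3,9),[0,6); WM=1
i=2 t=6 v=4: → [6,12),[3,9); WM=1
i=3 t=13 v=3: → [12,18),[9,15); WM=10; [0,6) fires=4 [3,9) fires=4
i=4 t=15 v=7: → [15,21),[12,18); WM=10
i=5 t=2 v=5: DROP (t<10-2); WM=12; [6,12) fires=4
i=6 t=15 v=9: → [15,21),[12,18); WM=12
i=7 t=18 v=5: → [18,24),[15,21); WM=15; [9,15) fires=3
i=8 t=21 v=4: → [21,27),[18,24); WM=15
i=9 t=18 v=9: → [18,24),[15,21); WM=18; [12,18) fires=9
i=10 t=17 v=1: → [15,21),[12,18); WM=18
i=11 t=26 v=7: → [24,30),[21,27); WM=23; [15,21) fires=9
i=12 t=22 v=7: → [21,27),[18,24); WM=23
i=13 t=29 v=9: → [27,33),[24,30); WM=26; [18,24) fires=9
i=14 t=32 v=6: → [30,36),[27,33); WM=26
i=15 t=33 v=9: → [33,39),[30,36); WM=30; [21,27) fires=7 [24,30) fires=9
i=16 t=34 v=2: → [33,39),[30,36); WM=30

3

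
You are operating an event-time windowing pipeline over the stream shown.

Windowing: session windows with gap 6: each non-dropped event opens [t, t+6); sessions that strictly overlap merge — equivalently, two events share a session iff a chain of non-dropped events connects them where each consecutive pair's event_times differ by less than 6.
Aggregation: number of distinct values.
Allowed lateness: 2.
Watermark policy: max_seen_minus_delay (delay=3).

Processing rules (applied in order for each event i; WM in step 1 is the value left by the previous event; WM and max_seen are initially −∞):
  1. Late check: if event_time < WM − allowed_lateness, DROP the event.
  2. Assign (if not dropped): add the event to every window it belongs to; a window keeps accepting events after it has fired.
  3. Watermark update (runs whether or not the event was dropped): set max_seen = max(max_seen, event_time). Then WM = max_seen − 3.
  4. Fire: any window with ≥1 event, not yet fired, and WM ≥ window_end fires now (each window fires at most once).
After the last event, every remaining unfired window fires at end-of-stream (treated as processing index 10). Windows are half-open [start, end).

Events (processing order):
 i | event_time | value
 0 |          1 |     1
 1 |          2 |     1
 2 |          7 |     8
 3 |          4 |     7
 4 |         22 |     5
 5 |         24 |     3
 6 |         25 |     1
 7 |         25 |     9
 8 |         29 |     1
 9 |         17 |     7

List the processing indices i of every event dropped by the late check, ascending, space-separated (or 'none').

i=0 t=1 v=1: → [1,7); WM=-2
i=1 t=2 v=1: → [1,8); WM=-1
i=2 t=7 v=8: → [1,13); WM=4
i=3 t=4 v=7: → [1,13); WM=4
i=4 t=22 v=5: → [22,28); WM=19
i=5 t=24 v=3: → [22,30); WM=21
i=6 t=25 v=1: → [22,31); WM=22
i=7 t=25 v=9: → [22,31); WM=22
i=8 t=29 v=1: → [22,35); WM=26
i=9 t=17 v=7: DROP (t<26-2); WM=26

9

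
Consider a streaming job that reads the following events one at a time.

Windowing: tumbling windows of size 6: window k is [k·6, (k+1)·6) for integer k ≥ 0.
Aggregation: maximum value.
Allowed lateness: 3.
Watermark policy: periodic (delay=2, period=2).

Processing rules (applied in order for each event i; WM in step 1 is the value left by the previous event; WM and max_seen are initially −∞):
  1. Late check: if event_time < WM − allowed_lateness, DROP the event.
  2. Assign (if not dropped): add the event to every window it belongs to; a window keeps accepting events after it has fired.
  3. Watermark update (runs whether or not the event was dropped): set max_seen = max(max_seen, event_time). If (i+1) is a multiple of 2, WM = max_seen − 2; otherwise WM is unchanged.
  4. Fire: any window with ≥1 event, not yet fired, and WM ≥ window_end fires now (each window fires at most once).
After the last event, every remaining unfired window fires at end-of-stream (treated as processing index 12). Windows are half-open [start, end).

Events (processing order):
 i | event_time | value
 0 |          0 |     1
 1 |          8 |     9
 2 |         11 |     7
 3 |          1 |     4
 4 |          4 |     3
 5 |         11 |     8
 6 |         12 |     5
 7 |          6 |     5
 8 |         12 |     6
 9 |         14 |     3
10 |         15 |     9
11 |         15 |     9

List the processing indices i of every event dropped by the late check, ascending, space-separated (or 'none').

3 4

i=0 t=0 v=1: → [0,6); WM=−∞
i=1 t=8 v=9: → [6,12); WM=6; [0,6) fires=1
i=2 t=11 v=7: → [6,12); WM=6
i=3 t=1 v=4: DROP (t<6-3); WM=9
i=4 t=4 v=3: DROP (t<9-3); WM=9
i=5 t=11 v=8: → [6,12); WM=9
i=6 t=12 v=5: → [12,18); WM=9
i=7 t=6 v=5: → [6,12); WM=10
i=8 t=12 v=6: → [12,18); WM=10
i=9 t=14 v=3: → [12,18); WM=12; [6,12) fires=9
i=10 t=15 v=9: → [12,18); WM=12
i=11 t=15 v=9: → [12,18); WM=13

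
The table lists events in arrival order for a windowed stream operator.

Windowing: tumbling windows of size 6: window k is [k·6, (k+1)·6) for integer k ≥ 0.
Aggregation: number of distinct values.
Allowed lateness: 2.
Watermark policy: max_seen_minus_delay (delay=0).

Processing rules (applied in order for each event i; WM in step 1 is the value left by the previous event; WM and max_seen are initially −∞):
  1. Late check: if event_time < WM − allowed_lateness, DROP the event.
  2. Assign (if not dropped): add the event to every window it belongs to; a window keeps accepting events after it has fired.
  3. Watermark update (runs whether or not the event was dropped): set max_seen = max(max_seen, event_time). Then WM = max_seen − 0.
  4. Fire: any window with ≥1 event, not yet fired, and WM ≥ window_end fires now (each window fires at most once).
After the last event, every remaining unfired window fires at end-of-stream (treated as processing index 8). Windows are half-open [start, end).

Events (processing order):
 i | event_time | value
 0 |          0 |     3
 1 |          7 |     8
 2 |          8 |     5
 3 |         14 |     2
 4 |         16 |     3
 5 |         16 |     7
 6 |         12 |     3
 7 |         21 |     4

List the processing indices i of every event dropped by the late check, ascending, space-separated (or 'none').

6

i=0 t=0 v=3: → [0,6); WM=0
i=1 t=7 v=8: → [6,12); WM=7; [0,6) fires=1
i=2 t=8 v=5: → [6,12); WM=8
i=3 t=14 v=2: → [12,18); WM=14; [6,12) fires=2
i=4 t=16 v=3: → [12,18); WM=16
i=5 t=16 v=7: → [12,18); WM=16
i=6 t=12 v=3: DROP (t<16-2); WM=16
i=7 t=21 v=4: → [18,24); WM=21; [12,18) fires=3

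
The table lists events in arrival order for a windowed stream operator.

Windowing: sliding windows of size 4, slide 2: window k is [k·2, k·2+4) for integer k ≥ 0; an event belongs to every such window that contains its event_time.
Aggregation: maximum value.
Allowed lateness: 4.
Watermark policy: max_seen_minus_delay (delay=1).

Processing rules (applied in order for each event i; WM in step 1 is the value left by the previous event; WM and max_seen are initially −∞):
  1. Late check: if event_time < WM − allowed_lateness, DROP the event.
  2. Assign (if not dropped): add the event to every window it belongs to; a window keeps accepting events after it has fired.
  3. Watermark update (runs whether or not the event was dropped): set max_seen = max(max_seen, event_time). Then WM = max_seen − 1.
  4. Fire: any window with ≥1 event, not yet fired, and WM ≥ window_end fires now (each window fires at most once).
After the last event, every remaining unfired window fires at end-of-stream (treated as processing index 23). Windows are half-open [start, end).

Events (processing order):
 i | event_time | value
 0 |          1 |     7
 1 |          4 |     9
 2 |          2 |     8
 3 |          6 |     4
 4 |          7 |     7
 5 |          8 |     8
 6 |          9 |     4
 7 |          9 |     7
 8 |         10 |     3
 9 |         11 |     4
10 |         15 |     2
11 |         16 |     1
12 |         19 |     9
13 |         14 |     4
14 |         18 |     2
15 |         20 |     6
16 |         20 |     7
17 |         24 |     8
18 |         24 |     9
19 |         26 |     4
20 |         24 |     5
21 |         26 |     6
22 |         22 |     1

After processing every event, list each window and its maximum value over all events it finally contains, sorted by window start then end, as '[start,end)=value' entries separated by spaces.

[0,4)=8 [2,6)=9 [4,8)=9 [6,10)=8 [8,12)=8 [10,14)=4 [12,16)=4 [14,18)=4 [16,20)=9 [18,22)=9 [20,24)=7 [22,26)=9 [24,28)=9 [26,30)=6

i=0 t=1 v=7: → [0,4); WM=0
i=1 t=4 v=9: → [4,8),[2,6); WM=3
i=2 t=2 v=8: → [2,6),[0,4); WM=3
i=3 t=6 v=4: → [6,10),[4,8); WM=5; [0,4) fires=8
i=4 t=7 v=7: → [6,10),[4,8); WM=6; [2,6) fires=9
i=5 t=8 v=8: → [8,12),[6,10); WM=7
i=6 t=9 v=4: → [8,12),[6,10); WM=8; [4,8) fires=9
i=7 t=9 v=7: → [8,12),[6,10); WM=8
i=8 t=10 v=3: → [10,14),[8,12); WM=9
i=9 t=11 v=4: → [10,14),[8,12); WM=10; [6,10) fires=8
i=10 t=15 v=2: → [14,18),[12,16); WM=14; [8,12) fires=8 [10,14) fires=4
i=11 t=16 v=1: → [16,20),[14,18); WM=15
i=12 t=19 v=9: → [18,22),[16,20); WM=18; [12,16) fires=2 [14,18) fires=2
i=13 t=14 v=4: → [14,18),[12,16); WM=18
i=14 t=18 v=2: → [18,22),[16,20); WM=18
i=15 t=20 v=6: → [20,24),[18,22); WM=19
i=16 t=20 v=7: → [20,24),[18,22); WM=19
i=17 t=24 v=8: → [24,28),[22,26); WM=23; [16,20) fires=9 [18,22) fires=9
i=18 t=24 v=9: → [24,28),[22,26); WM=23
i=19 t=26 v=4: → [26,30),[24,28); WM=25; [20,24) fires=7
i=20 t=24 v=5: → [24,28),[22,26); WM=25
i=21 t=26 v=6: → [26,30),[24,28); WM=25
i=22 t=22 v=1: → [22,26),[20,24); WM=25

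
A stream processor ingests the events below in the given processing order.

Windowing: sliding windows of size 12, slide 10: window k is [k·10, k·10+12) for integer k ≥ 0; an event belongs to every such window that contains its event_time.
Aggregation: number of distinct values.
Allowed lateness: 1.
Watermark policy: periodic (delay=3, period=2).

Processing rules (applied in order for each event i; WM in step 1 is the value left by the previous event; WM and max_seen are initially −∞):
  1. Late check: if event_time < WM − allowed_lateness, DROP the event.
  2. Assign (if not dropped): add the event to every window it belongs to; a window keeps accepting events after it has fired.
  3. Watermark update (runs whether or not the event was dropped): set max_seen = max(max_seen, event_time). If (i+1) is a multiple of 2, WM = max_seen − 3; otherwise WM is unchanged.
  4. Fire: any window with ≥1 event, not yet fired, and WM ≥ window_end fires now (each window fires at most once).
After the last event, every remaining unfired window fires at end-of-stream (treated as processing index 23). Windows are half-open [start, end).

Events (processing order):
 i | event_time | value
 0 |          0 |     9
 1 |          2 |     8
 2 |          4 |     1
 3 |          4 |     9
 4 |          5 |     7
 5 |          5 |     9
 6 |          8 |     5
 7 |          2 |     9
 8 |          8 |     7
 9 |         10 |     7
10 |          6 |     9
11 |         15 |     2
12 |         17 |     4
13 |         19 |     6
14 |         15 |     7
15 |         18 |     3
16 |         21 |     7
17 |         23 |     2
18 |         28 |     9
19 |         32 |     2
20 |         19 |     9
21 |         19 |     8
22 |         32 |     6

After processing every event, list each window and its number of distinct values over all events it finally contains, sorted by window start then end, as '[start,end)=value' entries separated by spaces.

i=0 t=0 v=9: → [0,12); WM=−∞
i=1 t=2 v=8: → [0,12); WM=-1
i=2 t=4 v=1: → [0,12); WM=-1
i=3 t=4 v=9: → [0,12); WM=1
i=4 t=5 v=7: → [0,12); WM=1
i=5 t=5 v=9: → [0,12); WM=2
i=6 t=8 v=5: → [0,12); WM=2
i=7 t=2 v=9: → [0,12); WM=5
i=8 t=8 v=7: → [0,12); WM=5
i=9 t=10 v=7: → [10,22),[0,12); WM=7
i=10 t=6 v=9: → [0,12); WM=7
i=11 t=15 v=2: → [10,22); WM=12; [0,12) fires=5
i=12 t=17 v=4: → [10,22); WM=12
i=13 t=19 v=6: → [10,22); WM=16
i=14 t=15 v=7: → [10,22); WM=16
i=15 t=18 v=3: → [10,22); WM=16
i=16 t=21 v=7: → [20,32),[10,22); WM=16
i=17 t=23 v=2: → [20,32); WM=20
i=18 t=28 v=9: → [20,32); WM=20
i=19 t=32 v=2: → [30,42); WM=29; [10,22) fires=5
i=20 t=19 v=9: DROP (t<29-1); WM=29
i=21 t=19 v=8: DROP (t<29-1); WM=29
i=22 t=32 v=6: → [30,42); WM=29

[0,12)=5 [10,22)=5 [20,32)=3 [30,42)=2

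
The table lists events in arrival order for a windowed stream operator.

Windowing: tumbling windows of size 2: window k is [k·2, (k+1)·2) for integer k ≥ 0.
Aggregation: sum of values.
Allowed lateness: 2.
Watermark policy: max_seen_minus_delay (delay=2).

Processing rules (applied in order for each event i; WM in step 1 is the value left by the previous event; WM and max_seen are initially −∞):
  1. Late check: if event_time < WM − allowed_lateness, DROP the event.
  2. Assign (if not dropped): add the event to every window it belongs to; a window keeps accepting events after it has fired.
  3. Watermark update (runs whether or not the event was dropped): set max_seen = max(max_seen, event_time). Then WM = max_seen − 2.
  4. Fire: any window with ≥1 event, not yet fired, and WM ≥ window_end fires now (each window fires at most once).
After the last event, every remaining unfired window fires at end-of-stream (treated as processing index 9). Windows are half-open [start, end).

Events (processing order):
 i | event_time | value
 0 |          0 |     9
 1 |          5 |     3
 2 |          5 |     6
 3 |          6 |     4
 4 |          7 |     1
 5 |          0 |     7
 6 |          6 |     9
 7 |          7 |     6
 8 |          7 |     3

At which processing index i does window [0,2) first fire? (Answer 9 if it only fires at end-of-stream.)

1

i=0 t=0 v=9: → [0,2); WM=-2
i=1 t=5 v=3: → [4,6); WM=3; [0,2) fires=9
i=2 t=5 v=6: → [4,6); WM=3
i=3 t=6 v=4: → [6,8); WM=4
i=4 t=7 v=1: → [6,8); WM=5
i=5 t=0 v=7: DROP (t<5-2); WM=5
i=6 t=6 v=9: → [6,8); WM=5
i=7 t=7 v=6: → [6,8); WM=5
i=8 t=7 v=3: → [6,8); WM=5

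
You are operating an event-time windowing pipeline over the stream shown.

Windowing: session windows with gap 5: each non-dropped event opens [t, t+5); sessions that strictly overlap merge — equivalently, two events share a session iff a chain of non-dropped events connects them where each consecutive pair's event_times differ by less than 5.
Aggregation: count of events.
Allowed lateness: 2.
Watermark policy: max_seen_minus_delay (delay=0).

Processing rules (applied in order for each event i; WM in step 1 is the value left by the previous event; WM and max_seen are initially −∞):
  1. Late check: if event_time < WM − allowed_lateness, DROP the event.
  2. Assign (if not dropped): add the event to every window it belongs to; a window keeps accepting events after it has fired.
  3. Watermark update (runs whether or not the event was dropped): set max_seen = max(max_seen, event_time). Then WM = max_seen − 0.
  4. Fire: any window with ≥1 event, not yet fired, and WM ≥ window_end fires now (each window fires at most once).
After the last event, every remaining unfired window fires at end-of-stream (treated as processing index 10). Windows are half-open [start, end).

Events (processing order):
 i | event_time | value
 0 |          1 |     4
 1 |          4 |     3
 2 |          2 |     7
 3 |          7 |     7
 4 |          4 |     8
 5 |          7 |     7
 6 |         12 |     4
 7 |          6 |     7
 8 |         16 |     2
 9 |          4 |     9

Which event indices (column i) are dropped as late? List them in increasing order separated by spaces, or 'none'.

i=0 t=1 v=4: → [1,6); WM=1
i=1 t=4 v=3: → [1,9); WM=4
i=2 t=2 v=7: → [1,9); WM=4
i=3 t=7 v=7: → [1,12); WM=7
i=4 t=4 v=8: DROP (t<7-2); WM=7
i=5 t=7 v=7: → [1,12); WM=7
i=6 t=12 v=4: → [12,17); WM=12
i=7 t=6 v=7: DROP (t<12-2); WM=12
i=8 t=16 v=2: → [12,21); WM=16
i=9 t=4 v=9: DROP (t<16-2); WM=16

4 7 9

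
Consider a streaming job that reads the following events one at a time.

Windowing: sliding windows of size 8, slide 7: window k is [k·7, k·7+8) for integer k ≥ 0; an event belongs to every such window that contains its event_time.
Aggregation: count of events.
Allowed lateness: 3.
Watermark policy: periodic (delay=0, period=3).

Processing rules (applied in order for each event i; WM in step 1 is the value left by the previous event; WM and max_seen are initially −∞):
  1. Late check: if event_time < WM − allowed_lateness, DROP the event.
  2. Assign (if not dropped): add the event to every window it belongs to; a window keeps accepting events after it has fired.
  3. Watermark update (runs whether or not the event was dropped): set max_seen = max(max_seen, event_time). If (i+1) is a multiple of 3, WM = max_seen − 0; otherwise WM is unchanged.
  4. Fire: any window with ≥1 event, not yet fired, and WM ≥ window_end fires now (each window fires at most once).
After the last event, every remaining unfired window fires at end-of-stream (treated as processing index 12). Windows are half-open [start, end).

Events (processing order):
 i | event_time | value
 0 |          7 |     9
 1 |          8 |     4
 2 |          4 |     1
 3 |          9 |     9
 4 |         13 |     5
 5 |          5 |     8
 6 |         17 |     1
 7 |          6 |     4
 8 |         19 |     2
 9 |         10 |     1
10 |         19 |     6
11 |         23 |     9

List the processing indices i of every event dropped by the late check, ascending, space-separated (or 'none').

i=0 t=7 v=9: → [7,15),[0,8); WM=−∞
i=1 t=8 v=4: → [7,15); WM=−∞
i=2 t=4 v=1: → [0,8); WM=8; [0,8) fires=2
i=3 t=9 v=9: → [7,15); WM=8
i=4 t=13 v=5: → [7,15); WM=8
i=5 t=5 v=8: → [0,8); WM=13
i=6 t=17 v=1: → [14,22); WM=13
i=7 t=6 v=4: DROP (t<13-3); WM=13
i=8 t=19 v=2: → [14,22); WM=19; [7,15) fires=4
i=9 t=10 v=1: DROP (t<19-3); WM=19
i=10 t=19 v=6: → [14,22); WM=19
i=11 t=23 v=9: → [21,29); WM=23; [14,22) fires=3

7 9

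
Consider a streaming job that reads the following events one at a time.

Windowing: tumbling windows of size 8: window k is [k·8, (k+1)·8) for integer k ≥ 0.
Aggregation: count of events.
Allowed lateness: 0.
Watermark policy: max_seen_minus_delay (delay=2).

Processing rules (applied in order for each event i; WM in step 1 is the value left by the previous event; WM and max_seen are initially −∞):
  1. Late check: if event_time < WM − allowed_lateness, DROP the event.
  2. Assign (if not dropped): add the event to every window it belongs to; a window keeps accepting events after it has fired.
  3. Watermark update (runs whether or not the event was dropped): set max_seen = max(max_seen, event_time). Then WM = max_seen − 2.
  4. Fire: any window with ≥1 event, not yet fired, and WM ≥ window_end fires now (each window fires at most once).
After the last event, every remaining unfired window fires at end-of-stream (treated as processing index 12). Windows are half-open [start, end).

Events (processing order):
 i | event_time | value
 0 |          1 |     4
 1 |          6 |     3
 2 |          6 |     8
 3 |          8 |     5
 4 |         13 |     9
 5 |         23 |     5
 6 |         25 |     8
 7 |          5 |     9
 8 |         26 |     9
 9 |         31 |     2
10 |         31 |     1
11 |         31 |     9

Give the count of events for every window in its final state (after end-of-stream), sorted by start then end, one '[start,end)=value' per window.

i=0 t=1 v=4: → [0,8); WM=-1
i=1 t=6 v=3: → [0,8); WM=4
i=2 t=6 v=8: → [0,8); WM=4
i=3 t=8 v=5: → [8,16); WM=6
i=4 t=13 v=9: → [8,16); WM=11; [0,8) fires=3
i=5 t=23 v=5: → [16,24); WM=21; [8,16) fires=2
i=6 t=25 v=8: → [24,32); WM=23
i=7 t=5 v=9: DROP (t<23-0); WM=23
i=8 t=26 v=9: → [24,32); WM=24; [16,24) fires=1
i=9 t=31 v=2: → [24,32); WM=29
i=10 t=31 v=1: → [24,32); WM=29
i=11 t=31 v=9: → [24,32); WM=29

[0,8)=3 [8,16)=2 [16,24)=1 [24,32)=5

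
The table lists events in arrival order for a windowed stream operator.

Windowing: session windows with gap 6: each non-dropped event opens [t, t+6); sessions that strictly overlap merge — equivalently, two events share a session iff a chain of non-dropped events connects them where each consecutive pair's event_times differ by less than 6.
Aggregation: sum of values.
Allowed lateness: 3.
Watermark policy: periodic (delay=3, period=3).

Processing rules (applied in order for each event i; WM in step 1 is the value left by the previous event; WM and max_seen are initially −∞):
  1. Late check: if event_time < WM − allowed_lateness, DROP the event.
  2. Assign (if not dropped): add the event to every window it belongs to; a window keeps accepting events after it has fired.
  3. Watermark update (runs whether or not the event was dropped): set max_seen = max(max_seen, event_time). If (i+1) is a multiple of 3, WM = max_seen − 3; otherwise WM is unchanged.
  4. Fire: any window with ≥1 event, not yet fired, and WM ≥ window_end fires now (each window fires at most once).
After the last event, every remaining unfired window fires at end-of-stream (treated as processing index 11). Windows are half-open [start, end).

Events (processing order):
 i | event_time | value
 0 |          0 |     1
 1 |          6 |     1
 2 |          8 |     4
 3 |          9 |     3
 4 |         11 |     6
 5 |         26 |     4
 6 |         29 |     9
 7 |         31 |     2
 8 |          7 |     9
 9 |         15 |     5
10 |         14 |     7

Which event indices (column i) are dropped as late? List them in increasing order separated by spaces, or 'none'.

8 9 10

i=0 t=0 v=1: → [0,6); WM=−∞
i=1 t=6 v=1: → [6,12); WM=−∞
i=2 t=8 v=4: → [6,14); WM=5
i=3 t=9 v=3: → [6,15); WM=5
i=4 t=11 v=6: → [6,17); WM=5
i=5 t=26 v=4: → [26,32); WM=23
i=6 t=29 v=9: → [26,35); WM=23
i=7 t=31 v=2: → [26,37); WM=23
i=8 t=7 v=9: DROP (t<23-3); WM=28
i=9 t=15 v=5: DROP (t<28-3); WM=28
i=10 t=14 v=7: DROP (t<28-3); WM=28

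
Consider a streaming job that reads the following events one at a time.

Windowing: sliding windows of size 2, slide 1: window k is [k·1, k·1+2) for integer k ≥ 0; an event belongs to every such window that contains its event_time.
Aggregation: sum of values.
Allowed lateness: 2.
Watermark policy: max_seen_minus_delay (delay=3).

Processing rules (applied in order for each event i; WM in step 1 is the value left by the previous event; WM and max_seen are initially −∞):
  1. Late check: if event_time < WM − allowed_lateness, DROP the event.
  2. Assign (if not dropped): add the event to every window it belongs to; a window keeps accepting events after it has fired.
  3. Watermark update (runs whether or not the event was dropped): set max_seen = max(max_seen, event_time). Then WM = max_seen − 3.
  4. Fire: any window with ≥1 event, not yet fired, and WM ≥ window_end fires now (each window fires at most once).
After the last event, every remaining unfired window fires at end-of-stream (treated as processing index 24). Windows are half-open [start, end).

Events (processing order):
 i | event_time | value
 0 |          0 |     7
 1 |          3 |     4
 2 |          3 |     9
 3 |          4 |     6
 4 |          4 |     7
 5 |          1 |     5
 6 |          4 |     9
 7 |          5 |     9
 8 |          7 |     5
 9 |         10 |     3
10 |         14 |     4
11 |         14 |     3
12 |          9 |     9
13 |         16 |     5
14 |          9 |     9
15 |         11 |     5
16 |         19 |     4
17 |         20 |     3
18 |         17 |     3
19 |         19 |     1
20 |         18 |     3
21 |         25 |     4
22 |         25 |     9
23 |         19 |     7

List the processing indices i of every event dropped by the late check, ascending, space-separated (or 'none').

i=0 t=0 v=7: → [0,2); WM=-3
i=1 t=3 v=4: → [3,5),[2,4); WM=0
i=2 t=3 v=9: → [3,5),[2,4); WM=0
i=3 t=4 v=6: → [4,6),[3,5); WM=1
i=4 t=4 v=7: → [4,6),[3,5); WM=1
i=5 t=1 v=5: → [1,3),[0,2); WM=1
i=6 t=4 v=9: → [4,6),[3,5); WM=1
i=7 t=5 v=9: → [5,7),[4,6); WM=2; [0,2) fires=12
i=8 t=7 v=5: → [7,9),[6,8); WM=4; [1,3) fires=5 [2,4) fires=13
i=9 t=10 v=3: → [10,12),[9,11); WM=7; [3,5) fires=35 [4,6) fires=31 [5,7) fires=9
i=10 t=14 v=4: → [14,16),[13,15); WM=11; [6,8) fires=5 [7,9) fires=5 [9,11) fires=3
i=11 t=14 v=3: → [14,16),[13,15); WM=11
i=12 t=9 v=9: → [9,11),[8,10); WM=11; [8,10) fires=9
i=13 t=16 v=5: → [16,18),[15,17); WM=13; [10,12) fires=3
i=14 t=9 v=9: DROP (t<13-2); WM=13
i=15 t=11 v=5: → [11,13),[10,12); WM=13; [11,13) fires=5
i=16 t=19 v=4: → [19,21),[18,20); WM=16; [13,15) fires=7 [14,16) fires=7
i=17 t=20 v=3: → [20,22),[19,21); WM=17; [15,17) fires=5
i=18 t=17 v=3: → [17,19),[16,18); WM=17
i=19 t=19 v=1: → [19,21),[18,20); WM=17
i=20 t=18 v=3: → [18,20),[17,19); WM=17
i=21 t=25 v=4: → [25,27),[24,26); WM=22; [16,18) fires=8 [17,19) fires=6 [18,20) fires=8 [19,21) fires=8 [20,22) fires=3
i=22 t=25 v=9: → [25,27),[24,26); WM=22
i=23 t=19 v=7: DROP (t<22-2); WM=22

14 23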